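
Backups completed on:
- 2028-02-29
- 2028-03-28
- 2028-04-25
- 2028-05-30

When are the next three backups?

2028-06-27, 2028-07-25, 2028-08-29

Every date is a Tuesday; gaps 28, 28, 35 days.
Each is the last Tuesday of its month (at least one falls on the 29th or later, ruling out '4th Tuesday').
June 2028 ends with Tuesday 2028-06-27.
Last Tuesday of July 2028: 2028-07-25.
Last Tuesday of August 2028: 2028-08-29.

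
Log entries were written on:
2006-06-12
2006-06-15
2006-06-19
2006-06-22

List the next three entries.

Gaps: 3, 4, 3 days — not constant, but cyclic with period 2.
The events fall on every Monday and Thursday.
Next Monday: 2006-06-26.
The following Thursday is 2006-06-29.
The following Monday is 2006-07-03.

2006-06-26, 2006-06-29, 2006-07-03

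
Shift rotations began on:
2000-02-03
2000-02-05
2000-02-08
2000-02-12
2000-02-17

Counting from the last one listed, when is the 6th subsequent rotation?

Intervals are 2, 3, 4, 5 days — an arithmetic progression with common difference 1.
Next gap: 6 days. 2000-02-17 + 6 days = 2000-02-23.
Next gap: 7 days. 2000-02-23 + 7 days = 2000-03-01.
Next gap: 8 days. 2000-03-01 + 8 days = 2000-03-09.
Next gap: 9 days. 2000-03-09 + 9 days = 2000-03-18.
Next gap: 10 days. 2000-03-18 + 10 days = 2000-03-28.
Next gap: 11 days. 2000-03-28 + 11 days = 2000-04-08.

2000-04-08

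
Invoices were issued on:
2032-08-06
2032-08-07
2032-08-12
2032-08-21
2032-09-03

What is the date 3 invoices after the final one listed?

The spacing grows by 4 each time: 1, 5, 9, 13 days.
Next gap: 17 days. 2032-09-03 + 17 days = 2032-09-20.
Next gap: 21 days. 2032-09-20 + 21 days = 2032-10-11.
Next gap: 25 days. 2032-10-11 + 25 days = 2032-11-05.

2032-11-05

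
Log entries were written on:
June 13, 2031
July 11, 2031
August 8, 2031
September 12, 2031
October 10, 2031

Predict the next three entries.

All dates are Fridays, 28, 28, 35, 28 days apart.
Specifically, the 2nd Friday of each month.
2nd Friday of November 2031: November 14, 2031.
2nd Friday of December 2031: December 12, 2031.
January 2032 — 2nd Friday is January 9, 2032.

November 14, 2031; December 12, 2031; January 9, 2032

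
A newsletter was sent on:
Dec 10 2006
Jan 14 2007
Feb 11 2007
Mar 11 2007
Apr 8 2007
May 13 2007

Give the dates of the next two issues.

Jun 10 2007, Jul 8 2007

Gaps: 35, 28, 28, 28, 35 days — a mix of 28 and 35. Every date is a Sunday.
Each is the 2nd Sunday of its month.
2nd Sunday of June 2007: Jun 10 2007.
2nd Sunday of July 2007: Jul 8 2007.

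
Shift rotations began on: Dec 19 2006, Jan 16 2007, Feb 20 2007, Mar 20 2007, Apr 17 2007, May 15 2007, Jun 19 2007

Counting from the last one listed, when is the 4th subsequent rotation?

Oct 16 2007

All dates are Tuesdays, 28, 35, 28, 28, 28, 35 days apart.
Specifically, the 3rd Tuesday of each month.
3rd Tuesday of July 2007: Jul 17 2007.
3rd Tuesday of August 2007: Aug 21 2007.
September 2007 — 3rd Tuesday is Sep 18 2007.
October 2007 — 3rd Tuesday is Oct 16 2007.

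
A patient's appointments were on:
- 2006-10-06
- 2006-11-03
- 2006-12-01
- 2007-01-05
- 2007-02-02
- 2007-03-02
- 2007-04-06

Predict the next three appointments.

All dates are Fridays, 28, 28, 35, 28, 28, 35 days apart.
Specifically, the 1st Friday of each month.
May 2007 — 1st Friday is 2007-05-04.
June 2007 — 1st Friday is 2007-06-01.
1st Friday of July 2007: 2007-07-06.

2007-05-04, 2007-06-01, 2007-07-06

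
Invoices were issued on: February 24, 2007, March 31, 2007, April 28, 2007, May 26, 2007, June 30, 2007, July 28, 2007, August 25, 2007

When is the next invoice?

September 29, 2007

These are Saturdays with 35, 28, 28, 35, 28, 28-day gaps.
Each is the final Saturday of its month — March 31, 2007 is past the 28th, so '4th Saturday' doesn't fit.
Last Saturday of September 2007: September 29, 2007.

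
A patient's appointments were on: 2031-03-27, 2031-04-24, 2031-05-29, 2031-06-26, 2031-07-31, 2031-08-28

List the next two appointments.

Every date is a Thursday; gaps 28, 35, 28, 35, 28 days.
Each is the last Thursday of its month (at least one falls on the 29th or later, ruling out '4th Thursday').
September 2031 ends with Thursday 2031-09-25.
Last Thursday of October 2031: 2031-10-30.

2031-09-25, 2031-10-30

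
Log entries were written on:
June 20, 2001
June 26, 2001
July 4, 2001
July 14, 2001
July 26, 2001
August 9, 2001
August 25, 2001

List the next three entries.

Intervals are 6, 8, 10, 12, 14, 16 days — an arithmetic progression with common difference 2.
Next gap: 18 days. August 25, 2001 + 18 days = September 12, 2001.
Next gap: 20 days. September 12, 2001 + 20 days = October 2, 2001.
Next gap: 22 days. October 2, 2001 + 22 days = October 24, 2001.

September 12, 2001; October 2, 2001; October 24, 2001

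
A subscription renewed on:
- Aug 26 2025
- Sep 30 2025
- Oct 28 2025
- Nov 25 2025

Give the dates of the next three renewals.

Dec 30 2025, Jan 27 2026, Feb 24 2026

All Tuesdays; the gaps (35, 28, 28) vary with month length.
This is the last Tuesday of each month.
Last Tuesday of December 2025: Dec 30 2025.
January 2026 ends with Tuesday Jan 27 2026.
February 2026 ends with Tuesday Feb 24 2026.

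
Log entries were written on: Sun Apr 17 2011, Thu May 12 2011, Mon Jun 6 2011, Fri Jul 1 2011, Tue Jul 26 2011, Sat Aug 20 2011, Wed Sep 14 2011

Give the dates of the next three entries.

Every event comes 25 days after the last (25, 25, 25, 25, 25, 25).
Wed Sep 14 2011 + 25 days = Sun Oct 9 2011.
Sun Oct 9 2011 + 25 days = Thu Nov 3 2011.
Thu Nov 3 2011 + 25 days = Mon Nov 28 2011.

Sun Oct 9 2011, Thu Nov 3 2011, Mon Nov 28 2011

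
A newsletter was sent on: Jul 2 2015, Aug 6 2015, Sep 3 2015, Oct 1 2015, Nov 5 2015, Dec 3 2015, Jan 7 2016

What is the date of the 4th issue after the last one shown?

These are Thursdays at 28- or 35-day spacing (35, 28, 28, 35, 28, 35).
The pattern: 1st Thursday of the month.
February 2016 — 1st Thursday is Feb 4 2016.
March 2016 — 1st Thursday is Mar 3 2016.
April 2016 — 1st Thursday is Apr 7 2016.
May 2016 — 1st Thursday is May 5 2016.

May 5 2016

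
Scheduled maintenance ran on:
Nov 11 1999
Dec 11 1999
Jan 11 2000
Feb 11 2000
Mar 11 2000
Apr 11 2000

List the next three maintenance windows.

Gaps: 30, 31, 31, 29, 31 days — not constant. Every event is on the 11th of the month.
Pattern: the 11th of each month.
Next: May 2000 → May 11 2000.
Next: June 2000 → Jun 11 2000.
Next: July 2000 → Jul 11 2000.

May 11 2000, Jun 11 2000, Jul 11 2000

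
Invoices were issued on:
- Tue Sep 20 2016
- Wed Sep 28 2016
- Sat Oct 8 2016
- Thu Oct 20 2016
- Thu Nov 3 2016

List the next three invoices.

Sat Nov 19 2016, Wed Dec 7 2016, Tue Dec 27 2016

The spacing grows by 2 each time: 8, 10, 12, 14 days.
Next gap: 16 days. Thu Nov 3 2016 + 16 days = Sat Nov 19 2016.
Next gap: 18 days. Sat Nov 19 2016 + 18 days = Wed Dec 7 2016.
Next gap: 20 days. Wed Dec 7 2016 + 20 days = Tue Dec 27 2016.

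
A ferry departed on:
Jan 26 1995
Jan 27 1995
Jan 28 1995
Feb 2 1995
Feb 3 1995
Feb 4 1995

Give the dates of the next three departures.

The gap pattern 1, 1, 5, 1, 1 repeats every 3 events.
These are the Thursdays, Fridays and Saturdays of each week.
The following Thursday is Feb 9 1995.
Next Friday: Feb 10 1995.
Next Saturday: Feb 11 1995.

Feb 9 1995, Feb 10 1995, Feb 11 1995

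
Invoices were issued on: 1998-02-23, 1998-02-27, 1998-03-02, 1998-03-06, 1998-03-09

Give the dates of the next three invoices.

Every event lands on a Monday or Friday (gaps cycle 4, 3, 4, 3).
So the schedule is: every Monday and Friday.
The following Friday is 1998-03-13.
The following Monday is 1998-03-16.
The following Friday is 1998-03-20.

1998-03-13, 1998-03-16, 1998-03-20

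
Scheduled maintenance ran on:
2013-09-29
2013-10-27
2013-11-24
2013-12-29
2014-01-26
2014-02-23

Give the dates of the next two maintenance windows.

2014-03-30, 2014-04-27

All Sundays; the gaps (28, 28, 35, 28, 28) vary with month length.
This is the last Sunday of each month.
March 2014 ends with Sunday 2014-03-30.
April 2014 ends with Sunday 2014-04-27.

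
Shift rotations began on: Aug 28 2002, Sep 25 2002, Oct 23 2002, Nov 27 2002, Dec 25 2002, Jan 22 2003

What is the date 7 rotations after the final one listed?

Aug 27 2003

All dates are Wednesdays, 28, 28, 35, 28, 28 days apart.
Specifically, the 4th Wednesday of each month.
February 2003 — 4th Wednesday is Feb 26 2003.
March 2003 — 4th Wednesday is Mar 26 2003.
4th Wednesday of April 2003: Apr 23 2003.
4th Wednesday of May 2003: May 28 2003.
4th Wednesday of June 2003: Jun 25 2003.
4th Wednesday of July 2003: Jul 23 2003.
4th Wednesday of August 2003: Aug 27 2003.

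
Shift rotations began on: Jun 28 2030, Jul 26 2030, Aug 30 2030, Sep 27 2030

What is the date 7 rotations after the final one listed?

All Fridays; the gaps (28, 35, 28) vary with month length.
This is the last Friday of each month.
Last Friday of October 2030: Oct 25 2030.
November 2030 ends with Friday Nov 29 2030.
Last Friday of December 2030: Dec 27 2030.
Last Friday of January 2031: Jan 31 2031.
February 2031 ends with Friday Feb 28 2031.
March 2031 ends with Friday Mar 28 2031.
April 2031 ends with Friday Apr 25 2031.

Apr 25 2031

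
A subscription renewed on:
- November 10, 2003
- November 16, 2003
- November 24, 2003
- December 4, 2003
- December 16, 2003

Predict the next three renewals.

December 30, 2003; January 15, 2004; February 2, 2004

The spacing grows by 2 each time: 6, 8, 10, 12 days.
Next gap: 14 days. December 16, 2003 + 14 days = December 30, 2003.
Next gap: 16 days. December 30, 2003 + 16 days = January 15, 2004.
Next gap: 18 days. January 15, 2004 + 18 days = February 2, 2004.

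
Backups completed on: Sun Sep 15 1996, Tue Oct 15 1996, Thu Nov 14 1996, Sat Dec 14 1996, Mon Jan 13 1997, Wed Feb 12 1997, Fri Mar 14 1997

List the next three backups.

Every event comes 30 days after the last (30, 30, 30, 30, 30, 30).
Fri Mar 14 1997 + 30 days = Sun Apr 13 1997.
Sun Apr 13 1997 + 30 days = Tue May 13 1997.
Tue May 13 1997 + 30 days = Thu Jun 12 1997.

Sun Apr 13 1997, Tue May 13 1997, Thu Jun 12 1997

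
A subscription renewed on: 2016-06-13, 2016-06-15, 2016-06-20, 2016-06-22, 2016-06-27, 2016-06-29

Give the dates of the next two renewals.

Gaps: 2, 5, 2, 5, 2 days — not constant, but cyclic with period 2.
The events fall on every Monday and Wednesday.
The following Monday is 2016-07-04.
The following Wednesday is 2016-07-06.

2016-07-04, 2016-07-06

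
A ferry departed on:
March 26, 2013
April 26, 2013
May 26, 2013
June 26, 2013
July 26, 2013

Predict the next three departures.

August 26, 2013; September 26, 2013; October 26, 2013

Each date is the 26th; the gaps (31, 30, 31, 30) track the month lengths.
The rule is the 26th of each month.
August 2013: August 26, 2013.
September 2013: September 26, 2013.
Next: October 2013 → October 26, 2013.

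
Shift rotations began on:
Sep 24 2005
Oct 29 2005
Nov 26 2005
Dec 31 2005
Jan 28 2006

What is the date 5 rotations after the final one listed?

Jun 24 2006

Every date is a Saturday; gaps 35, 28, 35, 28 days.
Each is the last Saturday of its month (at least one falls on the 29th or later, ruling out '4th Saturday').
February 2006 ends with Saturday Feb 25 2006.
Last Saturday of March 2006: Mar 25 2006.
April 2006 ends with Saturday Apr 29 2006.
Last Saturday of May 2006: May 27 2006.
June 2006 ends with Saturday Jun 24 2006.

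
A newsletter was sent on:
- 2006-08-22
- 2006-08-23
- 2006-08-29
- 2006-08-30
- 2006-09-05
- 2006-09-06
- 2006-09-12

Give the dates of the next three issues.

The gap pattern 1, 6, 1, 6, 1, 6 repeats every 2 events.
These are the Tuesdays and Wednesdays of each week.
Next Wednesday: 2006-09-13.
Next Tuesday: 2006-09-19.
The following Wednesday is 2006-09-20.

2006-09-13, 2006-09-19, 2006-09-20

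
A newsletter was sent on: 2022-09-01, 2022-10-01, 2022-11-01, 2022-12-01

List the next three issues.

Each date is the 1st; the gaps (30, 31, 30) track the month lengths.
The rule is the 1st of each month.
Next: January 2023 → 2023-01-01.
Next: February 2023 → 2023-02-01.
March 2023: 2023-03-01.

2023-01-01, 2023-02-01, 2023-03-01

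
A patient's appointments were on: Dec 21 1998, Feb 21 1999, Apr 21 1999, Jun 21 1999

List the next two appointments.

Gaps: 62, 59, 61 days — not constant. Every event is on the 21st of the month.
Pattern: the 21st of every 2 months.
August 1999: Aug 21 1999.
Next: October 1999 → Oct 21 1999.

Aug 21 1999, Oct 21 1999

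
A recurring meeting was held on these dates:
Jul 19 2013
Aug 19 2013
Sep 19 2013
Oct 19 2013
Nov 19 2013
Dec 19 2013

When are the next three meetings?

Gaps: 31, 31, 30, 31, 30 days — not constant. Every event is on the 19th of the month.
Pattern: the 19th of each month.
Next: January 2014 → Jan 19 2014.
Next: February 2014 → Feb 19 2014.
March 2014: Mar 19 2014.

Jan 19 2014, Feb 19 2014, Mar 19 2014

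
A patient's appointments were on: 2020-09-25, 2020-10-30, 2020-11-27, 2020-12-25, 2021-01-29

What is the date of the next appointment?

2021-02-26

Every date is a Friday; gaps 35, 28, 28, 35 days.
Each is the last Friday of its month (at least one falls on the 29th or later, ruling out '4th Friday').
February 2021 ends with Friday 2021-02-26.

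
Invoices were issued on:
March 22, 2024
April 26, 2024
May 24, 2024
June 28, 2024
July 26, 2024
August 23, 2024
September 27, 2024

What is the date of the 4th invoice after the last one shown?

All dates are Fridays, 35, 28, 35, 28, 28, 35 days apart.
Specifically, the 4th Friday of each month.
October 2024 — 4th Friday is October 25, 2024.
4th Friday of November 2024: November 22, 2024.
December 2024 — 4th Friday is December 27, 2024.
4th Friday of January 2025: January 24, 2025.

January 24, 2025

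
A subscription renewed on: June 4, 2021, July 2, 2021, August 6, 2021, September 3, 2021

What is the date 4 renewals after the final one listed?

All dates are Fridays, 28, 35, 28 days apart.
Specifically, the 1st Friday of each month.
October 2021 — 1st Friday is October 1, 2021.
November 2021 — 1st Friday is November 5, 2021.
1st Friday of December 2021: December 3, 2021.
1st Friday of January 2022: January 7, 2022.

January 7, 2022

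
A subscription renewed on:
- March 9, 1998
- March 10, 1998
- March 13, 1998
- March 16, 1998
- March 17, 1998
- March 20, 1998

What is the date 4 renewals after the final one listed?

March 30, 1998

The gap pattern 1, 3, 3, 1, 3 repeats every 3 events.
These are the Mondays, Tuesdays and Fridays of each week.
Next Monday: March 23, 1998.
Next Tuesday: March 24, 1998.
Next Friday: March 27, 1998.
The following Monday is March 30, 1998.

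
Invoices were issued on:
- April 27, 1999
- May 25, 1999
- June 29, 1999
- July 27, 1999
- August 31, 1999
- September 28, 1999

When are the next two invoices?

October 26, 1999; November 30, 1999

These are Tuesdays with 28, 35, 28, 35, 28-day gaps.
Each is the final Tuesday of its month — June 29, 1999 is past the 28th, so '4th Tuesday' doesn't fit.
October 1999 ends with Tuesday October 26, 1999.
November 1999 ends with Tuesday November 30, 1999.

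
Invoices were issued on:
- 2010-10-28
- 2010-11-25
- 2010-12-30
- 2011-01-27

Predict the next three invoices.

2011-02-24, 2011-03-31, 2011-04-28

These are Thursdays with 28, 35, 28-day gaps.
Each is the final Thursday of its month — 2010-12-30 is past the 28th, so '4th Thursday' doesn't fit.
February 2011 ends with Thursday 2011-02-24.
Last Thursday of March 2011: 2011-03-31.
Last Thursday of April 2011: 2011-04-28.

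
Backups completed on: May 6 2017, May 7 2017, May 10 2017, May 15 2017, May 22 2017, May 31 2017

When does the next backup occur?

Intervals are 1, 3, 5, 7, 9 days — an arithmetic progression with common difference 2.
Next gap: 11 days. May 31 2017 + 11 days = Jun 11 2017.

Jun 11 2017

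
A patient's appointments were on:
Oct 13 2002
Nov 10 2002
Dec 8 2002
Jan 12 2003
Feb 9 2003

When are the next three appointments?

Mar 9 2003, Apr 13 2003, May 11 2003

These are Sundays at 28- or 35-day spacing (28, 28, 35, 28).
The pattern: 2nd Sunday of the month.
March 2003 — 2nd Sunday is Mar 9 2003.
April 2003 — 2nd Sunday is Apr 13 2003.
2nd Sunday of May 2003: May 11 2003.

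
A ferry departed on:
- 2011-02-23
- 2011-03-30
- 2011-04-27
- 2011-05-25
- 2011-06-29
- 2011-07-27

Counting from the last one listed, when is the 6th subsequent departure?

2012-01-25

Every date is a Wednesday; gaps 35, 28, 28, 35, 28 days.
Each is the last Wednesday of its month (at least one falls on the 29th or later, ruling out '4th Wednesday').
August 2011 ends with Wednesday 2011-08-31.
September 2011 ends with Wednesday 2011-09-28.
October 2011 ends with Wednesday 2011-10-26.
Last Wednesday of November 2011: 2011-11-30.
Last Wednesday of December 2011: 2011-12-28.
January 2012 ends with Wednesday 2012-01-25.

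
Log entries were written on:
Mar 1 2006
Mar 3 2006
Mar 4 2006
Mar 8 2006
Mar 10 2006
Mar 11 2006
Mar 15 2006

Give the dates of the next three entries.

Gaps: 2, 1, 4, 2, 1, 4 days — not constant, but cyclic with period 3.
The events fall on every Wednesday, Friday and Saturday.
The following Friday is Mar 17 2006.
The following Saturday is Mar 18 2006.
The following Wednesday is Mar 22 2006.

Mar 17 2006, Mar 18 2006, Mar 22 2006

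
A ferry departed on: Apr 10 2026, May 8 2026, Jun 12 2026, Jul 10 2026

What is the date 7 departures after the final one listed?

All dates are Fridays, 28, 35, 28 days apart.
Specifically, the 2nd Friday of each month.
August 2026 — 2nd Friday is Aug 14 2026.
September 2026 — 2nd Friday is Sep 11 2026.
2nd Friday of October 2026: Oct 9 2026.
2nd Friday of November 2026: Nov 13 2026.
2nd Friday of December 2026: Dec 11 2026.
2nd Friday of January 2027: Jan 8 2027.
2nd Friday of February 2027: Feb 12 2027.

Feb 12 2027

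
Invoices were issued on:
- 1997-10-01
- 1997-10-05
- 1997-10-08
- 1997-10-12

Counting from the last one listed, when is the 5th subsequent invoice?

1997-10-29

Gaps: 4, 3, 4 days — not constant, but cyclic with period 2.
The events fall on every Wednesday and Sunday.
Next Wednesday: 1997-10-15.
Next Sunday: 1997-10-19.
Next Wednesday: 1997-10-22.
Next Sunday: 1997-10-26.
The following Wednesday is 1997-10-29.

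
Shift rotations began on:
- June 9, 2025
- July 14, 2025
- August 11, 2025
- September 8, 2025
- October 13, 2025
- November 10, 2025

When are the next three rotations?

December 8, 2025; January 12, 2026; February 9, 2026

All dates are Mondays, 35, 28, 28, 35, 28 days apart.
Specifically, the 2nd Monday of each month.
2nd Monday of December 2025: December 8, 2025.
2nd Monday of January 2026: January 12, 2026.
February 2026 — 2nd Monday is February 9, 2026.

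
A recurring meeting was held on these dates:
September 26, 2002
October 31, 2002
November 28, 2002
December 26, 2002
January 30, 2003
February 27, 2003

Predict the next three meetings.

Every date is a Thursday; gaps 35, 28, 28, 35, 28 days.
Each is the last Thursday of its month (at least one falls on the 29th or later, ruling out '4th Thursday').
March 2003 ends with Thursday March 27, 2003.
Last Thursday of April 2003: April 24, 2003.
May 2003 ends with Thursday May 29, 2003.

March 27, 2003; April 24, 2003; May 29, 2003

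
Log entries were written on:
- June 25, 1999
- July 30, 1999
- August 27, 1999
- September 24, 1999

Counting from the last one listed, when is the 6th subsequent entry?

These are Fridays with 35, 28, 28-day gaps.
Each is the final Friday of its month — July 30, 1999 is past the 28th, so '4th Friday' doesn't fit.
Last Friday of October 1999: October 29, 1999.
November 1999 ends with Friday November 26, 1999.
Last Friday of December 1999: December 31, 1999.
Last Friday of January 2000: January 28, 2000.
February 2000 ends with Friday February 25, 2000.
Last Friday of March 2000: March 31, 2000.

March 31, 2000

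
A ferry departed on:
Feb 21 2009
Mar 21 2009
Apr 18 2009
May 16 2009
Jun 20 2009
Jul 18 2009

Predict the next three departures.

Aug 15 2009, Sep 19 2009, Oct 17 2009

All dates are Saturdays, 28, 28, 28, 35, 28 days apart.
Specifically, the 3rd Saturday of each month.
August 2009 — 3rd Saturday is Aug 15 2009.
3rd Saturday of September 2009: Sep 19 2009.
October 2009 — 3rd Saturday is Oct 17 2009.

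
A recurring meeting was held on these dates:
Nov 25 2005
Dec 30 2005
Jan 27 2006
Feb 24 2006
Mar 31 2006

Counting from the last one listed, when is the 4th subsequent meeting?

These are Fridays with 35, 28, 28, 35-day gaps.
Each is the final Friday of its month — Dec 30 2005 is past the 28th, so '4th Friday' doesn't fit.
Last Friday of April 2006: Apr 28 2006.
Last Friday of May 2006: May 26 2006.
Last Friday of June 2006: Jun 30 2006.
Last Friday of July 2006: Jul 28 2006.

Jul 28 2006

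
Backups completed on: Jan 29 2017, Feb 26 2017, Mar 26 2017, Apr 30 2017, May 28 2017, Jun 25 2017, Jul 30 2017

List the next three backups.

Aug 27 2017, Sep 24 2017, Oct 29 2017

Every date is a Sunday; gaps 28, 28, 35, 28, 28, 35 days.
Each is the last Sunday of its month (at least one falls on the 29th or later, ruling out '4th Sunday').
August 2017 ends with Sunday Aug 27 2017.
September 2017 ends with Sunday Sep 24 2017.
Last Sunday of October 2017: Oct 29 2017.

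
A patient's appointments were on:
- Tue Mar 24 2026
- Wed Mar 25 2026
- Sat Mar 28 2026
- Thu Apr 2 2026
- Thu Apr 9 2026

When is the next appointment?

Sat Apr 18 2026

Gaps: 1, 3, 5, 7 days — each gap is 2 larger than the previous one.
Next gap: 9 days. Thu Apr 9 2026 + 9 days = Sat Apr 18 2026.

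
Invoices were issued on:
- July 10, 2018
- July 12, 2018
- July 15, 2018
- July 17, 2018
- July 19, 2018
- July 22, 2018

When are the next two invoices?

July 24, 2018; July 26, 2018

The gap pattern 2, 3, 2, 2, 3 repeats every 3 events.
These are the Tuesdays, Thursdays and Sundays of each week.
Next Tuesday: July 24, 2018.
The following Thursday is July 26, 2018.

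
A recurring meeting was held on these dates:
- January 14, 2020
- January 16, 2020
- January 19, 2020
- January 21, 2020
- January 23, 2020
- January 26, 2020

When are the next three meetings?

January 28, 2020; January 30, 2020; February 2, 2020

Every event lands on a Tuesday or Thursday or Sunday (gaps cycle 2, 3, 2, 2, 3).
So the schedule is: every Tuesday, Thursday and Sunday.
Next Tuesday: January 28, 2020.
Next Thursday: January 30, 2020.
Next Sunday: February 2, 2020.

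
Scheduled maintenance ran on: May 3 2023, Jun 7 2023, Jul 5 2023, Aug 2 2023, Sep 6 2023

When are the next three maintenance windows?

These are Wednesdays at 28- or 35-day spacing (35, 28, 28, 35).
The pattern: 1st Wednesday of the month.
1st Wednesday of October 2023: Oct 4 2023.
1st Wednesday of November 2023: Nov 1 2023.
1st Wednesday of December 2023: Dec 6 2023.

Oct 4 2023, Nov 1 2023, Dec 6 2023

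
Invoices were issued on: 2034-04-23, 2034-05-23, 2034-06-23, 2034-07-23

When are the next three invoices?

Each date is the 23rd; the gaps (30, 31, 30) track the month lengths.
The rule is the 23rd of each month.
Next: August 2034 → 2034-08-23.
September 2034: 2034-09-23.
Next: October 2034 → 2034-10-23.

2034-08-23, 2034-09-23, 2034-10-23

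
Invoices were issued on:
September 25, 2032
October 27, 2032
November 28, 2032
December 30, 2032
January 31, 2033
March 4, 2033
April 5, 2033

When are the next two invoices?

The spacing is 32, 32, 32, 32, 32, 32 days — always 32 days.
April 5, 2033 + 32 days = May 7, 2033.
May 7, 2033 + 32 days = June 8, 2033.

May 7, 2033; June 8, 2033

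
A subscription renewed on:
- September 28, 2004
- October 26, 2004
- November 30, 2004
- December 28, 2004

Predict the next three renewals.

January 25, 2005; February 22, 2005; March 29, 2005

Every date is a Tuesday; gaps 28, 35, 28 days.
Each is the last Tuesday of its month (at least one falls on the 29th or later, ruling out '4th Tuesday').
Last Tuesday of January 2005: January 25, 2005.
Last Tuesday of February 2005: February 22, 2005.
March 2005 ends with Tuesday March 29, 2005.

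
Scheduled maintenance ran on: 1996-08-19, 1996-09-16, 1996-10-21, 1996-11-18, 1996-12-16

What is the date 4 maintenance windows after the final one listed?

These are Mondays at 28- or 35-day spacing (28, 35, 28, 28).
The pattern: 3rd Monday of the month.
January 1997 — 3rd Monday is 1997-01-20.
February 1997 — 3rd Monday is 1997-02-17.
3rd Monday of March 1997: 1997-03-17.
April 1997 — 3rd Monday is 1997-04-21.

1997-04-21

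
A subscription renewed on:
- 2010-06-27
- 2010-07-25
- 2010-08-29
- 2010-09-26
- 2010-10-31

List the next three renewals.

2010-11-28, 2010-12-26, 2011-01-30

Every date is a Sunday; gaps 28, 35, 28, 35 days.
Each is the last Sunday of its month (at least one falls on the 29th or later, ruling out '4th Sunday').
Last Sunday of November 2010: 2010-11-28.
December 2010 ends with Sunday 2010-12-26.
January 2011 ends with Sunday 2011-01-30.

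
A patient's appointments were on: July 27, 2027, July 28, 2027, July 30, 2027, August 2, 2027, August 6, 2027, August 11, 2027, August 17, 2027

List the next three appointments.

Intervals are 1, 2, 3, 4, 5, 6 days — an arithmetic progression with common difference 1.
Next gap: 7 days. August 17, 2027 + 7 days = August 24, 2027.
Next gap: 8 days. August 24, 2027 + 8 days = September 1, 2027.
Next gap: 9 days. September 1, 2027 + 9 days = September 10, 2027.

August 24, 2027; September 1, 2027; September 10, 2027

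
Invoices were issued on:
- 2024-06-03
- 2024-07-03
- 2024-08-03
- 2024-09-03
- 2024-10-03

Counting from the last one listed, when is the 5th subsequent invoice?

Gaps: 30, 31, 31, 30 days — not constant. Every event is on the 3rd of the month.
Pattern: the 3rd of each month.
Next: November 2024 → 2024-11-03.
Next: December 2024 → 2024-12-03.
Next: January 2025 → 2025-01-03.
Next: February 2025 → 2025-02-03.
March 2025: 2025-03-03.

2025-03-03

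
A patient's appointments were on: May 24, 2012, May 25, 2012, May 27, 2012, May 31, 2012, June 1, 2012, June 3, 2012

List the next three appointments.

June 7, 2012; June 8, 2012; June 10, 2012

The gap pattern 1, 2, 4, 1, 2 repeats every 3 events.
These are the Thursdays, Fridays and Sundays of each week.
Next Thursday: June 7, 2012.
Next Friday: June 8, 2012.
Next Sunday: June 10, 2012.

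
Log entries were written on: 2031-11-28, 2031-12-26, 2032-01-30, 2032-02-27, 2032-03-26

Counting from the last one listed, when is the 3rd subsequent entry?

Every date is a Friday; gaps 28, 35, 28, 28 days.
Each is the last Friday of its month (at least one falls on the 29th or later, ruling out '4th Friday').
Last Friday of April 2032: 2032-04-30.
May 2032 ends with Friday 2032-05-28.
Last Friday of June 2032: 2032-06-25.

2032-06-25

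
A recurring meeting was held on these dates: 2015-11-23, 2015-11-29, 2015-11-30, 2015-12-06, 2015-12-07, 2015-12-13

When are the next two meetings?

Gaps: 6, 1, 6, 1, 6 days — not constant, but cyclic with period 2.
The events fall on every Monday and Sunday.
The following Monday is 2015-12-14.
The following Sunday is 2015-12-20.

2015-12-14, 2015-12-20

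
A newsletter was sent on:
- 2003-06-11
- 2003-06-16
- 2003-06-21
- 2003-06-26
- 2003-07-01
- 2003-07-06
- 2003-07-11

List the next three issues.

2003-07-16, 2003-07-21, 2003-07-26

Every event comes 5 days after the last (5, 5, 5, 5, 5, 5).
2003-07-11 + 5 days = 2003-07-16.
2003-07-16 + 5 days = 2003-07-21.
2003-07-21 + 5 days = 2003-07-26.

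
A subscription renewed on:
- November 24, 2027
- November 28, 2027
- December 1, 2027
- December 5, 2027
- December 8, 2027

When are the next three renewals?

December 12, 2027; December 15, 2027; December 19, 2027

Gaps: 4, 3, 4, 3 days — not constant, but cyclic with period 2.
The events fall on every Wednesday and Sunday.
Next Sunday: December 12, 2027.
Next Wednesday: December 15, 2027.
The following Sunday is December 19, 2027.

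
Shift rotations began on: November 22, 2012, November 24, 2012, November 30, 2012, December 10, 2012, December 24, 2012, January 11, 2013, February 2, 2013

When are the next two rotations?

February 28, 2013; March 30, 2013

The spacing grows by 4 each time: 2, 6, 10, 14, 18, 22 days.
Next gap: 26 days. February 2, 2013 + 26 days = February 28, 2013.
Next gap: 30 days. February 28, 2013 + 30 days = March 30, 2013.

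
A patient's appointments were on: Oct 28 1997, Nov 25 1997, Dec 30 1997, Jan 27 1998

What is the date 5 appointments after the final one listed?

Every date is a Tuesday; gaps 28, 35, 28 days.
Each is the last Tuesday of its month (at least one falls on the 29th or later, ruling out '4th Tuesday').
February 1998 ends with Tuesday Feb 24 1998.
Last Tuesday of March 1998: Mar 31 1998.
Last Tuesday of April 1998: Apr 28 1998.
May 1998 ends with Tuesday May 26 1998.
June 1998 ends with Tuesday Jun 30 1998.

Jun 30 1998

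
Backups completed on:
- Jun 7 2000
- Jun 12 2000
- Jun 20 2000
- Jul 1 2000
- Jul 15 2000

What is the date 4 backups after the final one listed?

Oct 9 2000

The spacing grows by 3 each time: 5, 8, 11, 14 days.
Next gap: 17 days. Jul 15 2000 + 17 days = Aug 1 2000.
Next gap: 20 days. Aug 1 2000 + 20 days = Aug 21 2000.
Next gap: 23 days. Aug 21 2000 + 23 days = Sep 13 2000.
Next gap: 26 days. Sep 13 2000 + 26 days = Oct 9 2000.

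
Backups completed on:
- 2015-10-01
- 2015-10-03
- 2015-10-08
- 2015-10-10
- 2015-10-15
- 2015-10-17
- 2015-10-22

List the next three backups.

2015-10-24, 2015-10-29, 2015-10-31

Gaps: 2, 5, 2, 5, 2, 5 days — not constant, but cyclic with period 2.
The events fall on every Thursday and Saturday.
Next Saturday: 2015-10-24.
The following Thursday is 2015-10-29.
The following Saturday is 2015-10-31.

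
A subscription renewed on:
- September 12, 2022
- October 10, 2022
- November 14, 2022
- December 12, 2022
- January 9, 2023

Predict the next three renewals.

February 13, 2023; March 13, 2023; April 10, 2023

These are Mondays at 28- or 35-day spacing (28, 35, 28, 28).
The pattern: 2nd Monday of the month.
2nd Monday of February 2023: February 13, 2023.
March 2023 — 2nd Monday is March 13, 2023.
2nd Monday of April 2023: April 10, 2023.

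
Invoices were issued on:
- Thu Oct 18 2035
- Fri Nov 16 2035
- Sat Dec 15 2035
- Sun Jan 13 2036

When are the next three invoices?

Gaps between consecutive events: 29, 29, 29 days — a constant 29-day interval.
Sun Jan 13 2036 + 29 days = Mon Feb 11 2036.
Mon Feb 11 2036 + 29 days = Tue Mar 11 2036.
Tue Mar 11 2036 + 29 days = Wed Apr 9 2036.

Mon Feb 11 2036, Tue Mar 11 2036, Wed Apr 9 2036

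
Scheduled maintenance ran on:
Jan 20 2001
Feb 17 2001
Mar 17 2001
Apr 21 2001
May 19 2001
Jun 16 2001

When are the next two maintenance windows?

All dates are Saturdays, 28, 28, 35, 28, 28 days apart.
Specifically, the 3rd Saturday of each month.
3rd Saturday of July 2001: Jul 21 2001.
August 2001 — 3rd Saturday is Aug 18 2001.

Jul 21 2001, Aug 18 2001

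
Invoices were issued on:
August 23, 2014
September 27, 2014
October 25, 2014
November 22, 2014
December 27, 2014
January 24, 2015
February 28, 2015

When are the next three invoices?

March 28, 2015; April 25, 2015; May 23, 2015

These are Saturdays at 28- or 35-day spacing (35, 28, 28, 35, 28, 35).
The pattern: 4th Saturday of the month.
March 2015 — 4th Saturday is March 28, 2015.
4th Saturday of April 2015: April 25, 2015.
4th Saturday of May 2015: May 23, 2015.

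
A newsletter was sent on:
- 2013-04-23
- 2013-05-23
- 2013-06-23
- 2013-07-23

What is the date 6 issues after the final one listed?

2014-01-23

Each date is the 23rd; the gaps (30, 31, 30) track the month lengths.
The rule is the 23rd of each month.
Next: August 2013 → 2013-08-23.
September 2013: 2013-09-23.
October 2013: 2013-10-23.
November 2013: 2013-11-23.
Next: December 2013 → 2013-12-23.
January 2014: 2014-01-23.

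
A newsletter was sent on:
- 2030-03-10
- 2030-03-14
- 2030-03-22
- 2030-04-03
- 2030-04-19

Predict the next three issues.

The spacing grows by 4 each time: 4, 8, 12, 16 days.
Next gap: 20 days. 2030-04-19 + 20 days = 2030-05-09.
Next gap: 24 days. 2030-05-09 + 24 days = 2030-06-02.
Next gap: 28 days. 2030-06-02 + 28 days = 2030-06-30.

2030-05-09, 2030-06-02, 2030-06-30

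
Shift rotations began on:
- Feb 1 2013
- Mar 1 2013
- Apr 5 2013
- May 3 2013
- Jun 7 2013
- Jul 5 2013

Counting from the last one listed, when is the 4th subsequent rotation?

Nov 1 2013

These are Fridays at 28- or 35-day spacing (28, 35, 28, 35, 28).
The pattern: 1st Friday of the month.
August 2013 — 1st Friday is Aug 2 2013.
September 2013 — 1st Friday is Sep 6 2013.
October 2013 — 1st Friday is Oct 4 2013.
1st Friday of November 2013: Nov 1 2013.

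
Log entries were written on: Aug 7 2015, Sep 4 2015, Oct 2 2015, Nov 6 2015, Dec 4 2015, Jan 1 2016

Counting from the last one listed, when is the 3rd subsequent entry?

Apr 1 2016

These are Fridays at 28- or 35-day spacing (28, 28, 35, 28, 28).
The pattern: 1st Friday of the month.
February 2016 — 1st Friday is Feb 5 2016.
1st Friday of March 2016: Mar 4 2016.
1st Friday of April 2016: Apr 1 2016.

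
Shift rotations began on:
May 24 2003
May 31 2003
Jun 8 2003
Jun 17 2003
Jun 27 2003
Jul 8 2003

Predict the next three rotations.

Jul 20 2003, Aug 2 2003, Aug 16 2003

The spacing grows by 1 each time: 7, 8, 9, 10, 11 days.
Next gap: 12 days. Jul 8 2003 + 12 days = Jul 20 2003.
Next gap: 13 days. Jul 20 2003 + 13 days = Aug 2 2003.
Next gap: 14 days. Aug 2 2003 + 14 days = Aug 16 2003.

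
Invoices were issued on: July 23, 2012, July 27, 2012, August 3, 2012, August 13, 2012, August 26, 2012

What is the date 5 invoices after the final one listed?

December 14, 2012

The spacing grows by 3 each time: 4, 7, 10, 13 days.
Next gap: 16 days. August 26, 2012 + 16 days = September 11, 2012.
Next gap: 19 days. September 11, 2012 + 19 days = September 30, 2012.
Next gap: 22 days. September 30, 2012 + 22 days = October 22, 2012.
Next gap: 25 days. October 22, 2012 + 25 days = November 16, 2012.
Next gap: 28 days. November 16, 2012 + 28 days = December 14, 2012.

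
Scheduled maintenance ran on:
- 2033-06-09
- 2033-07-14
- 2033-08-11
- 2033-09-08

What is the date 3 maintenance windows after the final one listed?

2033-12-08

These are Thursdays at 28- or 35-day spacing (35, 28, 28).
The pattern: 2nd Thursday of the month.
October 2033 — 2nd Thursday is 2033-10-13.
2nd Thursday of November 2033: 2033-11-10.
December 2033 — 2nd Thursday is 2033-12-08.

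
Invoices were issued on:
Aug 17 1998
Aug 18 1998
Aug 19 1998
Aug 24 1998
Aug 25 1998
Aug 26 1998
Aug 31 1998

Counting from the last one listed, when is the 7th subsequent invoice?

Sep 15 1998

The gap pattern 1, 1, 5, 1, 1, 5 repeats every 3 events.
These are the Mondays, Tuesdays and Wednesdays of each week.
The following Tuesday is Sep 1 1998.
Next Wednesday: Sep 2 1998.
The following Monday is Sep 7 1998.
Next Tuesday: Sep 8 1998.
The following Wednesday is Sep 9 1998.
Next Monday: Sep 14 1998.
Next Tuesday: Sep 15 1998.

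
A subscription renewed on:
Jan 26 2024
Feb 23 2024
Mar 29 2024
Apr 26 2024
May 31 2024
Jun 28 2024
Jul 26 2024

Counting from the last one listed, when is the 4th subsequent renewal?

Nov 29 2024

Every date is a Friday; gaps 28, 35, 28, 35, 28, 28 days.
Each is the last Friday of its month (at least one falls on the 29th or later, ruling out '4th Friday').
Last Friday of August 2024: Aug 30 2024.
Last Friday of September 2024: Sep 27 2024.
October 2024 ends with Friday Oct 25 2024.
Last Friday of November 2024: Nov 29 2024.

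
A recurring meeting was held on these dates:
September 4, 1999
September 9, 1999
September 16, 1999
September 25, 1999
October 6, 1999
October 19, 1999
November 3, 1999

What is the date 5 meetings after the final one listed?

Gaps: 5, 7, 9, 11, 13, 15 days — each gap is 2 larger than the previous one.
Next gap: 17 days. November 3, 1999 + 17 days = November 20, 1999.
Next gap: 19 days. November 20, 1999 + 19 days = December 9, 1999.
Next gap: 21 days. December 9, 1999 + 21 days = December 30, 1999.
Next gap: 23 days. December 30, 1999 + 23 days = January 22, 2000.
Next gap: 25 days. January 22, 2000 + 25 days = February 16, 2000.

February 16, 2000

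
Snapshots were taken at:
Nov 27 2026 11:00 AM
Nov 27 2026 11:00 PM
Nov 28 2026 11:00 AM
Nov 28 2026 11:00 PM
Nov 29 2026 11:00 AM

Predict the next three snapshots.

Nov 29 2026 11:00 PM, Nov 30 2026 11:00 AM, Nov 30 2026 11:00 PM

Gaps: 12, 12, 12, 12 hours — each event is 12 hours after the previous one.
Nov 29 2026 11:00 AM + 12 h = Nov 29 2026 11:00 PM.
Nov 29 2026 11:00 PM + 12 h = Nov 30 2026 11:00 AM.
Nov 30 2026 11:00 AM + 12 h = Nov 30 2026 11:00 PM.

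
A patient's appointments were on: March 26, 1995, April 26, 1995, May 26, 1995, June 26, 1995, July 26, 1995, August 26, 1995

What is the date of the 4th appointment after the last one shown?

December 26, 1995

Each date is the 26th; the gaps (31, 30, 31, 30, 31) track the month lengths.
The rule is the 26th of each month.
Next: September 1995 → September 26, 1995.
Next: October 1995 → October 26, 1995.
November 1995: November 26, 1995.
Next: December 1995 → December 26, 1995.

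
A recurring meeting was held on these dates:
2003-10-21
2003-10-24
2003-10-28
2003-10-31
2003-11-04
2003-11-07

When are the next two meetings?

Gaps: 3, 4, 3, 4, 3 days — not constant, but cyclic with period 2.
The events fall on every Tuesday and Friday.
The following Tuesday is 2003-11-11.
Next Friday: 2003-11-14.

2003-11-11, 2003-11-14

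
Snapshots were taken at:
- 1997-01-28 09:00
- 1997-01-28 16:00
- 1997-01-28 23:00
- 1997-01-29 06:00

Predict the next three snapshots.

The interval is a steady 7 hours (7, 7, 7).
1997-01-29 06:00 + 7 h = 1997-01-29 13:00.
1997-01-29 13:00 + 7 h = 1997-01-29 20:00.
1997-01-29 20:00 + 7 h = 1997-01-30 03:00.

1997-01-29 13:00, 1997-01-29 20:00, 1997-01-30 03:00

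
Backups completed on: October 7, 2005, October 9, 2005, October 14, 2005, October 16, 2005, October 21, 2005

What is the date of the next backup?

October 23, 2005

Every event lands on a Friday or Sunday (gaps cycle 2, 5, 2, 5).
So the schedule is: every Friday and Sunday.
Next Sunday: October 23, 2005.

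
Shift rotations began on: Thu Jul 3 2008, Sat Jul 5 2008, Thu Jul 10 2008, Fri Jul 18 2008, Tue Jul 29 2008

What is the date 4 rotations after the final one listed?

Intervals are 2, 5, 8, 11 days — an arithmetic progression with common difference 3.
Next gap: 14 days. Tue Jul 29 2008 + 14 days = Tue Aug 12 2008.
Next gap: 17 days. Tue Aug 12 2008 + 17 days = Fri Aug 29 2008.
Next gap: 20 days. Fri Aug 29 2008 + 20 days = Thu Sep 18 2008.
Next gap: 23 days. Thu Sep 18 2008 + 23 days = Sat Oct 11 2008.

Sat Oct 11 2008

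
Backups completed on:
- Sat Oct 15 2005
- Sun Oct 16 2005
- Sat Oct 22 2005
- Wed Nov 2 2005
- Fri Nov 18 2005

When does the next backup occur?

The spacing grows by 5 each time: 1, 6, 11, 16 days.
Next gap: 21 days. Fri Nov 18 2005 + 21 days = Fri Dec 9 2005.

Fri Dec 9 2005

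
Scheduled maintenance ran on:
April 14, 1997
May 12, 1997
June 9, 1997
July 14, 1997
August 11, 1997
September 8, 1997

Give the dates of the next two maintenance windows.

October 13, 1997; November 10, 1997

All dates are Mondays, 28, 28, 35, 28, 28 days apart.
Specifically, the 2nd Monday of each month.
2nd Monday of October 1997: October 13, 1997.
2nd Monday of November 1997: November 10, 1997.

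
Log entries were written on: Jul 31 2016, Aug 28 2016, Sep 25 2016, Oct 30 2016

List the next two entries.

These are Sundays with 28, 28, 35-day gaps.
Each is the final Sunday of its month — Jul 31 2016 is past the 28th, so '4th Sunday' doesn't fit.
Last Sunday of November 2016: Nov 27 2016.
December 2016 ends with Sunday Dec 25 2016.

Nov 27 2016, Dec 25 2016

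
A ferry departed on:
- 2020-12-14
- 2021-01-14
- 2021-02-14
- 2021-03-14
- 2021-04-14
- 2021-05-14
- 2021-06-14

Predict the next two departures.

Each date is the 14th; the gaps (31, 31, 28, 31, 30, 31) track the month lengths.
The rule is the 14th of each month.
Next: July 2021 → 2021-07-14.
August 2021: 2021-08-14.

2021-07-14, 2021-08-14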